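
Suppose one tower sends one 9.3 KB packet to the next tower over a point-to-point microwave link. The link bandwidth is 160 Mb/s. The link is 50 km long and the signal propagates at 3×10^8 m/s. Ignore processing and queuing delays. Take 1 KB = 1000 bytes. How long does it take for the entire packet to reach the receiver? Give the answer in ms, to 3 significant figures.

L = 74400 bits.
Transmission delay = L/R = 74400 / 160000000 = 0.465 ms.
Propagation delay = d/s = 50000 m / 300000000 m/s = 0.166667 ms.
Total = 0.632 ms.

0.632 ms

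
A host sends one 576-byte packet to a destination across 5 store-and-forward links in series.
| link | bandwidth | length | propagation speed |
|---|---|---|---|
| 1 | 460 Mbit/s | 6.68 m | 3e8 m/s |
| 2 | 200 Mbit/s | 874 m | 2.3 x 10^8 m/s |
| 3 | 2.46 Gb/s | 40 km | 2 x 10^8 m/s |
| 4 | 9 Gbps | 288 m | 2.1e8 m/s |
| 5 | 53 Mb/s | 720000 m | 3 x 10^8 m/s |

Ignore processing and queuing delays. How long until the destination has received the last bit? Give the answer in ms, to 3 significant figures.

2.73 ms

L = 576 × 8 = 4608 bits.
Transmission delays (L/R per hop): 0.0100174, 0.02304, 0.00187317, 0.000512, 0.0869434 ms; sum = 0.122386 ms.
Propagation delays (d/s per hop): 2.22667e-05, 0.0038, 0.2, 0.00137143, 2.4 ms; sum = 2.60519 ms.
End-to-end = 2.73 ms.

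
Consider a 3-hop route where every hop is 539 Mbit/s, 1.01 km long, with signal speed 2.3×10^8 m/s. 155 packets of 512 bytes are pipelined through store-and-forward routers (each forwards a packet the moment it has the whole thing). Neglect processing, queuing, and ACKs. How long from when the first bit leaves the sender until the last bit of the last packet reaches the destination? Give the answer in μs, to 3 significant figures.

Per-hop transmission t_tx = L/R = 4096/539000000 = 7.59926 μs.
Per-hop propagation t_prop = 1010/2.3e+08 = 4.3913 μs.
Pipeline fill: first packet needs 3·t_tx to clear all hops; remaining 154 packets each add one t_tx.
Total = (3+155-1)·t_tx + 3·t_prop = 157·7.59926 + 3·4.3913 = 1210 μs.

1210 μs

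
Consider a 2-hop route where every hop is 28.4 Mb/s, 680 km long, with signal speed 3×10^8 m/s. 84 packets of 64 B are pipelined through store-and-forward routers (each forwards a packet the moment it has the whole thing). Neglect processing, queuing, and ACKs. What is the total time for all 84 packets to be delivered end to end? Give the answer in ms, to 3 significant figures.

6.07 ms

Per-hop transmission t_tx = L/R = 512/28400000 = 0.0180282 ms.
Per-hop propagation t_prop = 680000/300000000 = 2.26667 ms.
Pipeline fill: first packet needs 2·t_tx to clear all hops; remaining 83 packets each add one t_tx.
Total = (2+84-1)·t_tx + 2·t_prop = 85·0.0180282 + 2·2.26667 = 6.07 ms.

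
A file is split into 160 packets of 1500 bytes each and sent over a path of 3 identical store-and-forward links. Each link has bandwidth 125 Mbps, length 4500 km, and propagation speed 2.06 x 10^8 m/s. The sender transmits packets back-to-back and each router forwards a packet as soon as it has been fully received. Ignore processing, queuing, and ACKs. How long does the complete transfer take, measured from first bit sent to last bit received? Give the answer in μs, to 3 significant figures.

Per-hop transmission t_tx = L/R = 12000/125000000 = 96 μs.
Per-hop propagation t_prop = 4500000/206000000 = 21844.7 μs.
Pipeline fill: first packet needs 3·t_tx to clear all hops; remaining 159 packets each add one t_tx.
Total = (3+160-1)·t_tx + 3·t_prop = 162·96 + 3·21844.7 = 81100 μs.

81100 μs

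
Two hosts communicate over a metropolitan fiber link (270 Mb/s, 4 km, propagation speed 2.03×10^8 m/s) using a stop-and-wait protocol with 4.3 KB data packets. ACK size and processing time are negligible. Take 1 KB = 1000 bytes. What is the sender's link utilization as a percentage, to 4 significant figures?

76.38 %

t_tx = L/R = 34400/270000000 = 0.000127407 s.
t_prop = 4000/2.03e+08 = 1.97044e-05 s; RTT = 3.94089e-05 s.
Cycle = t_tx + RTT = 0.000166816 s.
Utilization = t_tx / cycle = 0.000127407/0.000166816 = 76.38 %.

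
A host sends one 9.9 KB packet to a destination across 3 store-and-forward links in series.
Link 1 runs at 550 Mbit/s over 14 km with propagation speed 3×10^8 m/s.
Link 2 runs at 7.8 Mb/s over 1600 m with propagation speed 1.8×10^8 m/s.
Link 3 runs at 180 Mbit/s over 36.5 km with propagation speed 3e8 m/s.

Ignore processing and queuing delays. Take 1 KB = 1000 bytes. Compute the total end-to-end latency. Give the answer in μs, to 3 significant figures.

L = 79200 bits.
Transmission delays (L/R per hop): 144, 10153.8, 440 μs; sum = 10737.8 μs.
Propagation delays (d/s per hop): 46.6667, 8.88889, 121.667 μs; sum = 177.222 μs.
End-to-end = 10900 μs.

10900 μs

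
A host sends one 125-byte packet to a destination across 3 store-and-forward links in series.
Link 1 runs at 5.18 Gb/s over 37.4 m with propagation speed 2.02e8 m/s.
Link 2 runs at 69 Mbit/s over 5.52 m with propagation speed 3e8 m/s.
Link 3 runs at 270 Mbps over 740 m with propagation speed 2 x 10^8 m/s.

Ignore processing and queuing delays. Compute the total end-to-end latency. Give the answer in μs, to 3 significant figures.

22.3 μs

L = 125 × 8 = 1000 bits.
Transmission delays (L/R per hop): 0.19305, 14.4928, 3.7037 μs; sum = 18.3895 μs.
Propagation delays (d/s per hop): 0.185149, 0.0184, 3.7 μs; sum = 3.90355 μs.
End-to-end = 22.3 μs.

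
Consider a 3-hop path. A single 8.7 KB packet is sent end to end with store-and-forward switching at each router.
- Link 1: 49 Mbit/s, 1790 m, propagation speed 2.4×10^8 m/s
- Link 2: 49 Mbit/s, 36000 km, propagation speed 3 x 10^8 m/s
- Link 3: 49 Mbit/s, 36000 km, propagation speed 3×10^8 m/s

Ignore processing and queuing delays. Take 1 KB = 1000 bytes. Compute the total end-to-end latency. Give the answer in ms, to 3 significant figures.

244 ms

L = 69600 bits.
Transmission delay per hop = L/R = 69600/49000000 = 1.42041 ms; 3 hops → 4.26122 ms.
Propagation delays (d/s per hop): 0.00745833, 120, 120 ms; sum = 240.007 ms.
End-to-end = 244 ms.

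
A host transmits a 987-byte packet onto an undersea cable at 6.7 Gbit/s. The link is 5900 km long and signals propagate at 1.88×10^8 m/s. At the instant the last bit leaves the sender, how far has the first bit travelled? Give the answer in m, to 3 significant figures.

t_tx = L/R = 7896/6700000000 = 1.17851e-06 s.
Distance = s × t_tx = 188000000 × 1.17851e-06 = 222 m.

222 m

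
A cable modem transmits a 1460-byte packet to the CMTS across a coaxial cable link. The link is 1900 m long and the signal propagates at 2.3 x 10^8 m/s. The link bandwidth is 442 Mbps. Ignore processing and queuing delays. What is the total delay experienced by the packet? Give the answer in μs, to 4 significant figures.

L = 1460 × 8 = 11680 bits.
Transmission delay = L/R = 11680 / 442000000 = 26.4253 μs.
Propagation delay = d/s = 1900 m / 2.3e+08 m/s = 8.26087 μs.
Total = 34.69 μs.

34.69 μs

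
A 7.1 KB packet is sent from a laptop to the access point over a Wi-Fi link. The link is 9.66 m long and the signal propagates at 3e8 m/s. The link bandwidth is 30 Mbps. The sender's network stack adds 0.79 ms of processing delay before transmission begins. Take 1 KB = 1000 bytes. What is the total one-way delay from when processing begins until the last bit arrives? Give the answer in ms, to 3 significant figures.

2.68 ms

L = 56800 bits.
Transmission delay = L/R = 56800 / 30000000 = 1.89333 ms.
Propagation delay = d/s = 9.66 m / 300000000 m/s = 3.22e-05 ms.
Plus processing delay 0.79 ms = 0.79 ms.
Total = 2.68 ms.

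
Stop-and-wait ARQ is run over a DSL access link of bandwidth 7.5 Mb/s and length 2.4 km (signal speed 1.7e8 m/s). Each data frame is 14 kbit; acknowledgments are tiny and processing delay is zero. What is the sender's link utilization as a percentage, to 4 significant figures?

t_tx = L/R = 14000/7500000 = 0.00186667 s.
t_prop = 2400/170000000 = 1.41176e-05 s; RTT = 2.82353e-05 s.
Cycle = t_tx + RTT = 0.0018949 s.
Utilization = t_tx / cycle = 0.00186667/0.0018949 = 98.51 %.

98.51 %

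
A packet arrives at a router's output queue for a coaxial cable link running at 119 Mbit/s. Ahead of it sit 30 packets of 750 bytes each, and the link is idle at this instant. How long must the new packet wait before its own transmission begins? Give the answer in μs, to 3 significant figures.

Each queued packet: L/R = 6000/119000000 = 50.4202 μs.
30 queued → 1512.61 μs.
Queuing delay = 1510 μs.

1510 μs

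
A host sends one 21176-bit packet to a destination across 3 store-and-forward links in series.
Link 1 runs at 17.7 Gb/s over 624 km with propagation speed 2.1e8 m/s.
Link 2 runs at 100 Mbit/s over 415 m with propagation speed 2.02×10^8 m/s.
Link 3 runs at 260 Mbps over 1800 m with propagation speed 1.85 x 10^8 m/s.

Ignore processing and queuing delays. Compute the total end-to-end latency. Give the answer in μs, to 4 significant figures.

3278 μs

Transmission delays (L/R per hop): 1.19638, 211.76, 81.4462 μs; sum = 294.403 μs.
Propagation delays (d/s per hop): 2971.43, 2.05446, 9.72973 μs; sum = 2983.21 μs.
End-to-end = 3278 μs.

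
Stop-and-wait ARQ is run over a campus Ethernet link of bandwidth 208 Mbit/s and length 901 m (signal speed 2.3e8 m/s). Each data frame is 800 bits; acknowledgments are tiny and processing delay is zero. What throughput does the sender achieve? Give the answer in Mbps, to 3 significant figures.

t_tx = L/R = 800/208000000 = 3.84615e-06 s.
t_prop = 901/2.3e+08 = 3.91739e-06 s; RTT = 7.83478e-06 s.
Cycle = t_tx + RTT = 1.16809e-05 s.
Throughput = L / cycle = 800 / 1.16809e-05 = 68.5 Mbps.

68.5 Mbps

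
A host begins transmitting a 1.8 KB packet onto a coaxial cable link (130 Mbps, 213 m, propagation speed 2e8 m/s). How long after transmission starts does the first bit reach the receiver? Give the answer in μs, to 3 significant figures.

First bit experiences only propagation delay: d/s = 213/200000000 = 1.07 μs.

1.07 μs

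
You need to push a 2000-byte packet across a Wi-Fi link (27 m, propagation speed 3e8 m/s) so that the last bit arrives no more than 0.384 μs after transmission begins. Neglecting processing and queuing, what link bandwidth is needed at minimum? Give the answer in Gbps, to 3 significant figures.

54.4 Gbps

L = 16000 bits.
Propagation delay = 27 / 300000000 = 0.09 μs.
Transmission budget = 0.384 − 0.09 = 0.294 μs.
R ≥ L / t_tx = 16000 bits / 2.94e-07 s = 54.4 Gbps.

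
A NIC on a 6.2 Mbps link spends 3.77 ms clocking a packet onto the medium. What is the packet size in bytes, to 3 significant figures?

2920 bytes

L = R × t_tx = 6200000 b/s × 0.00377 s = 23374 bits.
In bytes: 23374 / 8 = 2920 bytes.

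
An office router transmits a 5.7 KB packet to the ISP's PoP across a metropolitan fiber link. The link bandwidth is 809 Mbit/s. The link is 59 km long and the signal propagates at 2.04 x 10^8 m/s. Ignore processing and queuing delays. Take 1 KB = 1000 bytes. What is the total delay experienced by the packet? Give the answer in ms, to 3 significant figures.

L = 45600 bits.
Transmission delay = L/R = 45600 / 809000000 = 0.0563659 ms.
Propagation delay = d/s = 59000 m / 204000000 m/s = 0.289216 ms.
Total = 0.346 ms.

0.346 ms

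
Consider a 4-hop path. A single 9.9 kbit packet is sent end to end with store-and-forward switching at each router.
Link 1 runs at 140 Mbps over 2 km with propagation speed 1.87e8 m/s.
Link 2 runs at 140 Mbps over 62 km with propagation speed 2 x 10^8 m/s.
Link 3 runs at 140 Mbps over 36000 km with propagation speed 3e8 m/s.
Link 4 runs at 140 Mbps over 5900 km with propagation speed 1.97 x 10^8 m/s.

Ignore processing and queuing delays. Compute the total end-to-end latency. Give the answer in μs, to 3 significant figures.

L = 9900 bits.
Transmission delay per hop = L/R = 9900/140000000 = 70.7143 μs; 4 hops → 282.857 μs.
Propagation delays (d/s per hop): 10.6952, 310, 120000, 29949.2 μs; sum = 150270 μs.
End-to-end = 151000 μs.

151000 μs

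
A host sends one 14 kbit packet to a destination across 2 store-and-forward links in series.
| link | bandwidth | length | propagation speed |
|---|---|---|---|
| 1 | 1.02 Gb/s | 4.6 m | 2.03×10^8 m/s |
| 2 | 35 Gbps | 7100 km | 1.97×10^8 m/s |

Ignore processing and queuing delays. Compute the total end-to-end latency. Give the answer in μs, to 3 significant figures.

L = 14000 bits.
Transmission delays (L/R per hop): 13.7255, 0.4 μs; sum = 14.1255 μs.
Propagation delays (d/s per hop): 0.0226601, 36040.6 μs; sum = 36040.6 μs.
End-to-end = 36100 μs.

36100 μs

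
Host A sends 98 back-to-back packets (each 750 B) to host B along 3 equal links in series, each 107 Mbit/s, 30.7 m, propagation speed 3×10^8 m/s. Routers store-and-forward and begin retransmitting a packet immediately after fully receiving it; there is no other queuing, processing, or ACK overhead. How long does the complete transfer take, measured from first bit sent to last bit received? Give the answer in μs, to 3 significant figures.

Per-hop transmission t_tx = L/R = 6000/107000000 = 56.0748 μs.
Per-hop propagation t_prop = 30.7/300000000 = 0.102333 μs.
Pipeline fill: first packet needs 3·t_tx to clear all hops; remaining 97 packets each add one t_tx.
Total = (3+98-1)·t_tx + 3·t_prop = 100·56.0748 + 3·0.102333 = 5610 μs.

5610 μs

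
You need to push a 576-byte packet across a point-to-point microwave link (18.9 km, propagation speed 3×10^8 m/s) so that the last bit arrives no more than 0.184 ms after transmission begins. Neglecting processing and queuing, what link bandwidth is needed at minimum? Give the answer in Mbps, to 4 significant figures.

38.08 Mbps

L = 4608 bits.
Propagation delay = 18900 / 300000000 = 0.063 ms.
Transmission budget = 0.184 − 0.063 = 0.121 ms.
R ≥ L / t_tx = 4608 bits / 0.000121 s = 38.08 Mbps.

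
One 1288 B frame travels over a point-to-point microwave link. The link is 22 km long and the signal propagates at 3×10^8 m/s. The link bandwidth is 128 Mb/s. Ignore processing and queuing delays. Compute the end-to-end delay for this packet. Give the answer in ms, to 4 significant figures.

L = 1288 × 8 = 10304 bits.
Transmission delay = L/R = 10304 / 128000000 = 0.0805 ms.
Propagation delay = d/s = 22000 m / 300000000 m/s = 0.0733333 ms.
Total = 0.1538 ms.

0.1538 ms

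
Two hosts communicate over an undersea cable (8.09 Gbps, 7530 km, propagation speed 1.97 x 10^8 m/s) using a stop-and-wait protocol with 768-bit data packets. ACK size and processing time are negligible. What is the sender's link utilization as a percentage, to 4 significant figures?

t_tx = L/R = 768/8090000000 = 9.4932e-08 s.
t_prop = 7530000/197000000 = 0.0382234 s; RTT = 0.0764467 s.
Cycle = t_tx + RTT = 0.0764468 s.
Utilization = t_tx / cycle = 9.4932e-08/0.0764468 = 0.0001242 %.

0.0001242 %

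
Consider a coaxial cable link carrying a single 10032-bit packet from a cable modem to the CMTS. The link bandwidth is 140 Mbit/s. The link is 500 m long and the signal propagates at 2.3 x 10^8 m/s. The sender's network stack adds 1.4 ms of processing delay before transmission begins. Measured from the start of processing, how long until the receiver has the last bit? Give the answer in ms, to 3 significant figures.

Transmission delay = L/R = 10032 / 140000000 = 0.0716571 ms.
Propagation delay = d/s = 500 m / 2.3e+08 m/s = 0.00217391 ms.
Plus processing delay 1.4 ms = 1.4 ms.
Total = 1.47 ms.

1.47 ms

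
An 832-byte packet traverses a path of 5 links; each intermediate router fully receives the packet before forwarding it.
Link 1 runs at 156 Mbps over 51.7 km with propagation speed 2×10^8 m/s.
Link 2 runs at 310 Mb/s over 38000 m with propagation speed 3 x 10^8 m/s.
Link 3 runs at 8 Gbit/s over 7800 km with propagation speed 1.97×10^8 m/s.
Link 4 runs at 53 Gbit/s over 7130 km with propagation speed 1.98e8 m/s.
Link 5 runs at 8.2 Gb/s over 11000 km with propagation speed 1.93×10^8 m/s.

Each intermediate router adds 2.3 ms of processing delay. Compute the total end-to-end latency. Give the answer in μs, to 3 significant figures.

L = 832 × 8 = 6656 bits.
Transmission delays (L/R per hop): 42.6667, 21.471, 0.832, 0.125585, 0.811707 μs; sum = 65.9069 μs.
Propagation delays (d/s per hop): 258.5, 126.667, 39593.9, 36010.1, 56994.8 μs; sum = 132984 μs.
Processing at 4 router(s): 4 × 2.3 ms = 9200 μs.
End-to-end = 142000 μs.

142000 μs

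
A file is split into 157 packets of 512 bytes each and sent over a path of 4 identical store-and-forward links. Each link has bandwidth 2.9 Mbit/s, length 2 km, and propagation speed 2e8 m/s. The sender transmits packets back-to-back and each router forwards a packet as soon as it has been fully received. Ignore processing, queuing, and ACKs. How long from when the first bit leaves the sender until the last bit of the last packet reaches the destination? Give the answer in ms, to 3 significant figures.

Per-hop transmission t_tx = L/R = 4096/2900000 = 1.41241 ms.
Per-hop propagation t_prop = 2000/200000000 = 0.01 ms.
Pipeline fill: first packet needs 4·t_tx to clear all hops; remaining 156 packets each add one t_tx.
Total = (4+157-1)·t_tx + 4·t_prop = 160·1.41241 + 4·0.01 = 226 ms.

226 ms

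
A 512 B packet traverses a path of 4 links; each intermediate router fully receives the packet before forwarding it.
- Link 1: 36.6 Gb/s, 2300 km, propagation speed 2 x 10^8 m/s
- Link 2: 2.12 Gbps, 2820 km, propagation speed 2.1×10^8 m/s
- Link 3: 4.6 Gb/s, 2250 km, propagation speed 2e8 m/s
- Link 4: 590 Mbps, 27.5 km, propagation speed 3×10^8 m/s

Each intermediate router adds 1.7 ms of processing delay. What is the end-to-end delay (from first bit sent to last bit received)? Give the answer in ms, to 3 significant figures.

L = 512 × 8 = 4096 bits.
Transmission delays (L/R per hop): 0.000111913, 0.00193208, 0.000890435, 0.00694237 ms; sum = 0.0098768 ms.
Propagation delays (d/s per hop): 11.5, 13.4286, 11.25, 0.0916667 ms; sum = 36.2702 ms.
Processing at 3 router(s): 3 × 1.7 ms = 5.1 ms.
End-to-end = 41.4 ms.

41.4 ms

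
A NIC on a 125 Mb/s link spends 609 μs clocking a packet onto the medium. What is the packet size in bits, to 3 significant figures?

L = R × t_tx = 125000000 b/s × 0.000609 s = 76125 bits.

76100 bits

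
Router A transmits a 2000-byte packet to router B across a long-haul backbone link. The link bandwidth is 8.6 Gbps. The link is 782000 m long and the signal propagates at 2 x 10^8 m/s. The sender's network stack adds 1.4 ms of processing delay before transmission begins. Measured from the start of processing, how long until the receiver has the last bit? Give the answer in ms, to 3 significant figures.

5.31 ms

L = 2000 × 8 = 16000 bits.
Transmission delay = L/R = 16000 / 8600000000 = 0.00186047 ms.
Propagation delay = d/s = 782000 m / 200000000 m/s = 3.91 ms.
Plus processing delay 1.4 ms = 1.4 ms.
Total = 5.31 ms.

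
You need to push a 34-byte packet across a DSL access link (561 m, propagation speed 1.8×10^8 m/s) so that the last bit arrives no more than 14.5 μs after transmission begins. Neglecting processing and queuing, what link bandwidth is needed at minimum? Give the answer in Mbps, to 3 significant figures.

L = 272 bits.
Propagation delay = 561 / 180000000 = 3.11667 μs.
Transmission budget = 14.5 − 3.11667 = 11.3833 μs.
R ≥ L / t_tx = 272 bits / 1.13833e-05 s = 23.9 Mbps.

23.9 Mbps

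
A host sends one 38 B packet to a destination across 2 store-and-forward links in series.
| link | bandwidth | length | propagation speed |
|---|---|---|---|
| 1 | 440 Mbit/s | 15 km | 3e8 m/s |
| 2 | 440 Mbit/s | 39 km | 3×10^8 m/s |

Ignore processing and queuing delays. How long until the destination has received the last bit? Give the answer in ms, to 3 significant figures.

L = 38 × 8 = 304 bits.
Transmission delay per hop = L/R = 304/440000000 = 0.000690909 ms; 2 hops → 0.00138182 ms.
Propagation delays (d/s per hop): 0.05, 0.13 ms; sum = 0.18 ms.
End-to-end = 0.181 ms.

0.181 ms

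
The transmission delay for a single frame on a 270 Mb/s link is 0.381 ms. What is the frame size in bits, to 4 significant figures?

102900 bits

L = R × t_tx = 270000000 b/s × 0.000381 s = 102870 bits.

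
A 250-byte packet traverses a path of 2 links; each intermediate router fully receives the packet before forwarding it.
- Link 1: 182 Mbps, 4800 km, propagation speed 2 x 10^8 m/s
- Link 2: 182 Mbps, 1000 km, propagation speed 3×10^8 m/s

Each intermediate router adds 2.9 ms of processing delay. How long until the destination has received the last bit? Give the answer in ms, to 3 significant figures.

L = 250 × 8 = 2000 bits.
Transmission delay per hop = L/R = 2000/182000000 = 0.010989 ms; 2 hops → 0.021978 ms.
Propagation delays (d/s per hop): 24, 3.33333 ms; sum = 27.3333 ms.
Processing at 1 router(s): 1 × 2.9 ms = 2.9 ms.
End-to-end = 30.3 ms.

30.3 ms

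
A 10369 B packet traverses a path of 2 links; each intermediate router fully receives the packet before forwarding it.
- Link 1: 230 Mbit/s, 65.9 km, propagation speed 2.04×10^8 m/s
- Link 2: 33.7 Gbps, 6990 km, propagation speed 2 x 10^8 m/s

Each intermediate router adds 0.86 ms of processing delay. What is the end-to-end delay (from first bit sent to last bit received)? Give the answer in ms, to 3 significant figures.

L = 10369 × 8 = 82952 bits.
Transmission delays (L/R per hop): 0.360661, 0.00246148 ms; sum = 0.363122 ms.
Propagation delays (d/s per hop): 0.323039, 34.95 ms; sum = 35.273 ms.
Processing at 1 router(s): 1 × 0.86 ms = 0.86 ms.
End-to-end = 36.5 ms.

36.5 ms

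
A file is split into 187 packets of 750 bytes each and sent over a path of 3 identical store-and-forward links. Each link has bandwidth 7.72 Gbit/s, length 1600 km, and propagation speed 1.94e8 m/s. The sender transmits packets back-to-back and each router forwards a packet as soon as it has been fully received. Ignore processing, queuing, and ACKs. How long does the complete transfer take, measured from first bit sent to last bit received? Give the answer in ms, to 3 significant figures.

Per-hop transmission t_tx = L/R = 6000/7720000000 = 0.000777202 ms.
Per-hop propagation t_prop = 1600000/194000000 = 8.24742 ms.
Pipeline fill: first packet needs 3·t_tx to clear all hops; remaining 186 packets each add one t_tx.
Total = (3+187-1)·t_tx + 3·t_prop = 189·0.000777202 + 3·8.24742 = 24.9 ms.

24.9 ms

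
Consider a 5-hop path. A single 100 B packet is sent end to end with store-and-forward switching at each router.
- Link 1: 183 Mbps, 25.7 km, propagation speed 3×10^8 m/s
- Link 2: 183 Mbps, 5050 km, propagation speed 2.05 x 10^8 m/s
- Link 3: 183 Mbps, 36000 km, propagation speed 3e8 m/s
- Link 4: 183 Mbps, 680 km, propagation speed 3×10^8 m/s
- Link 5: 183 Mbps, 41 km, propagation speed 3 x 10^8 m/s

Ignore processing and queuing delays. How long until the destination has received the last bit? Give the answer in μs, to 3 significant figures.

147000 μs

L = 100 × 8 = 800 bits.
Transmission delay per hop = L/R = 800/183000000 = 4.37158 μs; 5 hops → 21.8579 μs.
Propagation delays (d/s per hop): 85.6667, 24634.1, 120000, 2266.67, 136.667 μs; sum = 147123 μs.
End-to-end = 147000 μs.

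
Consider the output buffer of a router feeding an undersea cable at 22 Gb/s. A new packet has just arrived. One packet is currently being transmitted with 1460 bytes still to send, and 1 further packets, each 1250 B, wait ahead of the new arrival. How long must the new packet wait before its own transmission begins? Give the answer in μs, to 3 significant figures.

Each queued packet: L/R = 10000/22000000000 = 0.454545 μs.
1 queued → 0.454545 μs.
Plus remaining 11680 bits of current packet: 0.530909 μs.
Queuing delay = 0.985 μs.

0.985 μs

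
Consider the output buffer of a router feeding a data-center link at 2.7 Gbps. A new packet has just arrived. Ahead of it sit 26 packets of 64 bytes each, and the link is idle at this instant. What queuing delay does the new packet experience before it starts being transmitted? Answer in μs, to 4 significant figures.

Each queued packet: L/R = 512/2700000000 = 0.18963 μs.
26 queued → 4.93037 μs.
Queuing delay = 4.930 μs.

4.930 μs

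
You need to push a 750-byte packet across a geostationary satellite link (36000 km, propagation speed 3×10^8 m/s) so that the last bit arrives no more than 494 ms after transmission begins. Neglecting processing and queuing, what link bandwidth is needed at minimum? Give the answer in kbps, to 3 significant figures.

L = 6000 bits.
Propagation delay = 36000000 / 300000000 = 120 ms.
Transmission budget = 494 − 120 = 374 ms.
R ≥ L / t_tx = 6000 bits / 0.374 s = 16.0 kbps.

16.0 kbps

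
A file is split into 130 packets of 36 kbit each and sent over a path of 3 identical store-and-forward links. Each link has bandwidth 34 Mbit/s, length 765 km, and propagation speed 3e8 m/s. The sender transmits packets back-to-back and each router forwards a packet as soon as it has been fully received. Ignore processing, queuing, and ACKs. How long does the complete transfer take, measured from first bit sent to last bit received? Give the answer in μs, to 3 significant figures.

147000 μs

Per-hop transmission t_tx = L/R = 36000/34000000 = 1058.82 μs.
Per-hop propagation t_prop = 765000/300000000 = 2550 μs.
Pipeline fill: first packet needs 3·t_tx to clear all hops; remaining 129 packets each add one t_tx.
Total = (3+130-1)·t_tx + 3·t_prop = 132·1058.82 + 3·2550 = 147000 μs.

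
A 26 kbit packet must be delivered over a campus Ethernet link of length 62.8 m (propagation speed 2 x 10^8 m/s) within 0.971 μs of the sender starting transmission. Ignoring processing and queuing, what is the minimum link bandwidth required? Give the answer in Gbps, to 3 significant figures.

Propagation delay = 62.8 / 200000000 = 0.314 μs.
Transmission budget = 0.971 − 0.314 = 0.657 μs.
R ≥ L / t_tx = 26000 bits / 6.57e-07 s = 39.6 Gbps.

39.6 Gbps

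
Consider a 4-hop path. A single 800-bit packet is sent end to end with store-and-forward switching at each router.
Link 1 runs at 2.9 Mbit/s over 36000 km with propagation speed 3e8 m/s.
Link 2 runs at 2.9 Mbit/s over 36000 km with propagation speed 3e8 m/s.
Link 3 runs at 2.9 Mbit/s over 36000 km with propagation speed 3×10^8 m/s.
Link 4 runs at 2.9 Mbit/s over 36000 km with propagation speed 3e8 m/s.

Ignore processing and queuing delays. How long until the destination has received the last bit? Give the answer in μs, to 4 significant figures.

Transmission delay per hop = L/R = 800/2900000 = 275.862 μs; 4 hops → 1103.45 μs.
Propagation delays (d/s per hop): 120000, 120000, 120000, 120000 μs; sum = 480000 μs.
End-to-end = 481100 μs.

481100 μs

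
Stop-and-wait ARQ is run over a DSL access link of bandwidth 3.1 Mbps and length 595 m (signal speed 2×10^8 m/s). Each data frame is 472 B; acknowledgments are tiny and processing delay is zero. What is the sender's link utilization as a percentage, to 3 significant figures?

t_tx = L/R = 3776/3100000 = 0.00121806 s.
t_prop = 595/200000000 = 2.975e-06 s; RTT = 5.95e-06 s.
Cycle = t_tx + RTT = 0.00122401 s.
Utilization = t_tx / cycle = 0.00121806/0.00122401 = 99.5 %.

99.5 %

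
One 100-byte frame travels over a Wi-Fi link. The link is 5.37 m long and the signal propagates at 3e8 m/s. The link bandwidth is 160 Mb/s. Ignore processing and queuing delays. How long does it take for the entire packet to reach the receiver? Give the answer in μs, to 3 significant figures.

L = 100 × 8 = 800 bits.
Transmission delay = L/R = 800 / 160000000 = 5 μs.
Propagation delay = d/s = 5.37 m / 300000000 m/s = 0.0179 μs.
Total = 5.02 μs.

5.02 μs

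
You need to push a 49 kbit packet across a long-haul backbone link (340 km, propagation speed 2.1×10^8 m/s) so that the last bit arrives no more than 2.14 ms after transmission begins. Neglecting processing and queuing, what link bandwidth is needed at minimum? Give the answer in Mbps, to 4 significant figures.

94.06 Mbps

Propagation delay = 340000 / 210000000 = 1.61905 ms.
Transmission budget = 2.14 − 1.61905 = 0.520952 ms.
R ≥ L / t_tx = 49000 bits / 0.000520952 s = 94.06 Mbps.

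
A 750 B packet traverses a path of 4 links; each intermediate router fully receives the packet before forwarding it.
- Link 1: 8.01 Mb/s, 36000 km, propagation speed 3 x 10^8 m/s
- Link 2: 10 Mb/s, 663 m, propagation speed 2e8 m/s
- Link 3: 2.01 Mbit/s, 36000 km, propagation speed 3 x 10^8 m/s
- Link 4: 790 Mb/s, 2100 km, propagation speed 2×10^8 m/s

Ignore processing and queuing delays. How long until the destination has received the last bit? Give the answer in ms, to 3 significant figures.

L = 750 × 8 = 6000 bits.
Transmission delays (L/R per hop): 0.749064, 0.6, 2.98507, 0.00759494 ms; sum = 4.34173 ms.
Propagation delays (d/s per hop): 120, 0.003315, 120, 10.5 ms; sum = 250.503 ms.
End-to-end = 255 ms.

255 ms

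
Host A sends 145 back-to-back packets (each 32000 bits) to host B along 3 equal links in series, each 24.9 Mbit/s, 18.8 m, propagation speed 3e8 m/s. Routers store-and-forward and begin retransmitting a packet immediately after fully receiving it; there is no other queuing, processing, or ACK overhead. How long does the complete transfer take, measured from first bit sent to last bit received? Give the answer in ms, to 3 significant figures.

189 ms

Per-hop transmission t_tx = L/R = 32000/24900000 = 1.28514 ms.
Per-hop propagation t_prop = 18.8/300000000 = 6.26667e-05 ms.
Pipeline fill: first packet needs 3·t_tx to clear all hops; remaining 144 packets each add one t_tx.
Total = (3+145-1)·t_tx + 3·t_prop = 147·1.28514 + 3·6.26667e-05 = 189 ms.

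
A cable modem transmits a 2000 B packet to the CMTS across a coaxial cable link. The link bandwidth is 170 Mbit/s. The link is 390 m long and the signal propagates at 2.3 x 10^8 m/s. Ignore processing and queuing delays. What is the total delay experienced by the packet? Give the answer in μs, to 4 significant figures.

95.81 μs

L = 2000 × 8 = 16000 bits.
Transmission delay = L/R = 16000 / 170000000 = 94.1176 μs.
Propagation delay = d/s = 390 m / 2.3e+08 m/s = 1.69565 μs.
Total = 95.81 μs.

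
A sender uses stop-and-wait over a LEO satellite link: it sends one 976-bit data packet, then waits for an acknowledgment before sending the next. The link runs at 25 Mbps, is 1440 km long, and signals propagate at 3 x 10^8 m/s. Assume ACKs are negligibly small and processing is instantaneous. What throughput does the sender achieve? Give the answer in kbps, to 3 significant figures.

t_tx = L/R = 976/25000000 = 3.904e-05 s.
t_prop = 1440000/300000000 = 0.0048 s; RTT = 0.0096 s.
Cycle = t_tx + RTT = 0.00963904 s.
Throughput = L / cycle = 976 / 0.00963904 = 101 kbps.

101 kbps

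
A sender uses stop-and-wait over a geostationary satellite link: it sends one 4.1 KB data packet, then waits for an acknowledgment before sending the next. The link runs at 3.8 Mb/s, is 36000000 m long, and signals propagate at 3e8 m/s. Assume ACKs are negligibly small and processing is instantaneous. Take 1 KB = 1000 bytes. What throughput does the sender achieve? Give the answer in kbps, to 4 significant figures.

131.9 kbps

t_tx = L/R = 32800/3800000 = 0.00863158 s.
t_prop = 36000000/300000000 = 0.12 s; RTT = 0.24 s.
Cycle = t_tx + RTT = 0.248632 s.
Throughput = L / cycle = 32800 / 0.248632 = 131.9 kbps.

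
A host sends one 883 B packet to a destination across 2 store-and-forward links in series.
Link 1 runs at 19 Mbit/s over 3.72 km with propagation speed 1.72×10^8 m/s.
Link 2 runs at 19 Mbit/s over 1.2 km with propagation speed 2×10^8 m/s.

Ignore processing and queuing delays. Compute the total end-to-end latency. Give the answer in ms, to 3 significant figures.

0.771 ms

L = 883 × 8 = 7064 bits.
Transmission delay per hop = L/R = 7064/19000000 = 0.371789 ms; 2 hops → 0.743579 ms.
Propagation delays (d/s per hop): 0.0216279, 0.006 ms; sum = 0.0276279 ms.
End-to-end = 0.771 ms.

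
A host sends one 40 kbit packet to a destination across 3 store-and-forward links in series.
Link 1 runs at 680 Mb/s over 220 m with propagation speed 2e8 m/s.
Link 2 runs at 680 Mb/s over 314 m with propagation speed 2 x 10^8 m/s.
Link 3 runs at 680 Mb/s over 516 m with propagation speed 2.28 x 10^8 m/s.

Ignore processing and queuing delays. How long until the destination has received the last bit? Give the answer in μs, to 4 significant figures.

181.4 μs

L = 40000 bits.
Transmission delay per hop = L/R = 40000/680000000 = 58.8235 μs; 3 hops → 176.471 μs.
Propagation delays (d/s per hop): 1.1, 1.57, 2.26316 μs; sum = 4.93316 μs.
End-to-end = 181.4 μs.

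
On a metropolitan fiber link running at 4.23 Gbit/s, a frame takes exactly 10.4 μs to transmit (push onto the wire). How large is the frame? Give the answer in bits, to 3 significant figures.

44000 bits

L = R × t_tx = 4.23e+09 b/s × 1.04e-05 s = 43992 bits.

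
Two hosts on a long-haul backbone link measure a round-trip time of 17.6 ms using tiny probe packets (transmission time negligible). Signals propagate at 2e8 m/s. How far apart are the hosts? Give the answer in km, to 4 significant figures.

One-way propagation = RTT/2 = 8.8 ms.
d = s × t = 200000000 × 0.0088 = 1760 km.

1760 km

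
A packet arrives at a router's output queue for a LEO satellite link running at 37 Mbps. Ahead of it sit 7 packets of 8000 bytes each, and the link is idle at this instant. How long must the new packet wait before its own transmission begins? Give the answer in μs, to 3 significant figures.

12100 μs

Each queued packet: L/R = 64000/37000000 = 1729.73 μs.
7 queued → 12108.1 μs.
Queuing delay = 12100 μs.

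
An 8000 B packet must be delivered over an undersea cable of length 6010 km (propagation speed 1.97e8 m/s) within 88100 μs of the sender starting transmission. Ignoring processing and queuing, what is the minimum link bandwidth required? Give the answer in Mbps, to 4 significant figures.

L = 64000 bits.
Propagation delay = 6010000 / 197000000 = 30507.6 μs.
Transmission budget = 88100 − 30507.6 = 57592.4 μs.
R ≥ L / t_tx = 64000 bits / 0.0575924 s = 1.111 Mbps.

1.111 Mbps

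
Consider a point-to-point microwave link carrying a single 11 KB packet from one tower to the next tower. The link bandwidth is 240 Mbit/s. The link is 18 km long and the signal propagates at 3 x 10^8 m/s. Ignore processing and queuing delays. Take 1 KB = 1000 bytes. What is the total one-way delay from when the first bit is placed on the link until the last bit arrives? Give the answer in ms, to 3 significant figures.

0.427 ms

L = 88000 bits.
Transmission delay = L/R = 88000 / 240000000 = 0.366667 ms.
Propagation delay = d/s = 18000 m / 300000000 m/s = 0.06 ms.
Total = 0.427 ms.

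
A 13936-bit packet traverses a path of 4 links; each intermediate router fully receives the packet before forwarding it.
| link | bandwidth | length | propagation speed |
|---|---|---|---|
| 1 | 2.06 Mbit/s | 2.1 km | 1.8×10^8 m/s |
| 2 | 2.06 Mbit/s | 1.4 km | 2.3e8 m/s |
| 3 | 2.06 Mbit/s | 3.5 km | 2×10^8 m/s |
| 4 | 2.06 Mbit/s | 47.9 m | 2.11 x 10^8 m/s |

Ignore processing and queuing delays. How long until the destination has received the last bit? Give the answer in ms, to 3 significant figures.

27.1 ms

Transmission delay per hop = L/R = 13936/2060000 = 6.76505 ms; 4 hops → 27.0602 ms.
Propagation delays (d/s per hop): 0.0116667, 0.00608696, 0.0175, 0.000227014 ms; sum = 0.0354806 ms.
End-to-end = 27.1 ms.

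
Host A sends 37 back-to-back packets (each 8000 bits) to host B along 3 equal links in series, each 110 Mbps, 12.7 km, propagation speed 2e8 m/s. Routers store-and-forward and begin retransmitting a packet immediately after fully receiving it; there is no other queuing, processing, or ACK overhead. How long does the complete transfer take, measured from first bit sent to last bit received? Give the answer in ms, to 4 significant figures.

Per-hop transmission t_tx = L/R = 8000/110000000 = 0.0727273 ms.
Per-hop propagation t_prop = 12700/200000000 = 0.0635 ms.
Pipeline fill: first packet needs 3·t_tx to clear all hops; remaining 36 packets each add one t_tx.
Total = (3+37-1)·t_tx + 3·t_prop = 39·0.0727273 + 3·0.0635 = 3.027 ms.

3.027 ms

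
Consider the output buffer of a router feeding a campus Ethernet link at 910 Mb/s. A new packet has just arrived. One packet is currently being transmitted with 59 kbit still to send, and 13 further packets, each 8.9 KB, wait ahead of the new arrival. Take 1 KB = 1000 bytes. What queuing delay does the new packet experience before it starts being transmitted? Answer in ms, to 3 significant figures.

1.08 ms

Each queued packet: L/R = 71200/910000000 = 0.0782418 ms.
13 queued → 1.01714 ms.
Plus remaining 59000 bits of current packet: 0.0648352 ms.
Queuing delay = 1.08 ms.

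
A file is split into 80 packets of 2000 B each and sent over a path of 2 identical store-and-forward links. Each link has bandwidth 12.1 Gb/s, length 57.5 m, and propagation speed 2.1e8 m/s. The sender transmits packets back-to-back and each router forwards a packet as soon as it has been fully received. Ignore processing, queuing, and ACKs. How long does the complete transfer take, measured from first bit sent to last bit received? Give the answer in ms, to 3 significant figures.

Per-hop transmission t_tx = L/R = 16000/12100000000 = 0.00132231 ms.
Per-hop propagation t_prop = 57.5/210000000 = 0.00027381 ms.
Pipeline fill: first packet needs 2·t_tx to clear all hops; remaining 79 packets each add one t_tx.
Total = (2+80-1)·t_tx + 2·t_prop = 81·0.00132231 + 2·0.00027381 = 0.108 ms.

0.108 ms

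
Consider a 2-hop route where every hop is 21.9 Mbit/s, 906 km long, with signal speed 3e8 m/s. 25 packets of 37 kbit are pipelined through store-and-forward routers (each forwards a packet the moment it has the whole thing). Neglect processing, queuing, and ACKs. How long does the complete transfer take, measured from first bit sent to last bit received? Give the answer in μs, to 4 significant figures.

49970 μs

Per-hop transmission t_tx = L/R = 37000/21900000 = 1689.5 μs.
Per-hop propagation t_prop = 906000/300000000 = 3020 μs.
Pipeline fill: first packet needs 2·t_tx to clear all hops; remaining 24 packets each add one t_tx.
Total = (2+25-1)·t_tx + 2·t_prop = 26·1689.5 + 2·3020 = 49970 μs.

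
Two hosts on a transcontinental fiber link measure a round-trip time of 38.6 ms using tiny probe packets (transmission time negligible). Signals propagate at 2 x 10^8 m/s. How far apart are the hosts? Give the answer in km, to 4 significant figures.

3860 km

One-way propagation = RTT/2 = 19.3 ms.
d = s × t = 200000000 × 0.0193 = 3860 km.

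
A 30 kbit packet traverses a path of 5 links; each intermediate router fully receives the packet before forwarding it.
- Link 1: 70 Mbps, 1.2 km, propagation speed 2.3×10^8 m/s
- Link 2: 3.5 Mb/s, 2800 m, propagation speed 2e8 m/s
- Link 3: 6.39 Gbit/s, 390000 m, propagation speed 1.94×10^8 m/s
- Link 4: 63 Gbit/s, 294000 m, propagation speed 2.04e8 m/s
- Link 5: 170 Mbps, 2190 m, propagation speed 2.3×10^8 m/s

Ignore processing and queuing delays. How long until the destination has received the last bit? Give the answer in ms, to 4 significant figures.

12.66 ms

L = 30000 bits.
Transmission delays (L/R per hop): 0.428571, 8.57143, 0.00469484, 0.00047619, 0.176471 ms; sum = 9.18164 ms.
Propagation delays (d/s per hop): 0.00521739, 0.014, 2.01031, 1.44118, 0.00952174 ms; sum = 3.48022 ms.
End-to-end = 12.66 ms.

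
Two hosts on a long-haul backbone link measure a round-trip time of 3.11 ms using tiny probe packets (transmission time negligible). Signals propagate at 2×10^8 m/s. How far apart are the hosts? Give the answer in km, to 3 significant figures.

One-way propagation = RTT/2 = 1.555 ms.
d = s × t = 200000000 × 0.001555 = 311 km.

311 km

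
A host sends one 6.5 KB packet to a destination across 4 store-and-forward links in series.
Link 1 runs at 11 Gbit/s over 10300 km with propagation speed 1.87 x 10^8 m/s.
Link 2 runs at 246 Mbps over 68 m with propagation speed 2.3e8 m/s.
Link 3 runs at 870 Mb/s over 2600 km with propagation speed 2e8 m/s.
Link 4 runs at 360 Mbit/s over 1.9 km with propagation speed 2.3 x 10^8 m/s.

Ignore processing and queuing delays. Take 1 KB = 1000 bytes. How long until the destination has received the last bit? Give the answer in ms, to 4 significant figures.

68.51 ms

L = 52000 bits.
Transmission delays (L/R per hop): 0.00472727, 0.211382, 0.0597701, 0.144444 ms; sum = 0.420324 ms.
Propagation delays (d/s per hop): 55.0802, 0.000295652, 13, 0.00826087 ms; sum = 68.0888 ms.
End-to-end = 68.51 ms.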